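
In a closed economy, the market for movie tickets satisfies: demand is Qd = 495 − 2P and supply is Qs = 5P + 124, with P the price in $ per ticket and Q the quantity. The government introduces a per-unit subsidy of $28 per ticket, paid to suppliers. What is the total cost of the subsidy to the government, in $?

Without the subsidy, 495 − 2P = 5P + 124 gives 7P = 371, so P* = $53 and Q* = 389.
With a per-unit subsidy paid to suppliers, each receives P + 28 per unit sold, so supply becomes Qs = 5(P + 28) + 124.
Solving gives Q = 429 with consumers paying $33 and suppliers receiving $61 (the $28 wedge).
Outlay = t · Q = 28 · 429 = $12012.

Government outlay = $12012.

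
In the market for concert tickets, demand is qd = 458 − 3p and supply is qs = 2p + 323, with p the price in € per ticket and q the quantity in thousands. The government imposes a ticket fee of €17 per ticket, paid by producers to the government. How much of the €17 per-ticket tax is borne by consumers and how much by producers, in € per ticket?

Consumers bear €6.8 per ticket; producers bear €10.2 per ticket.

Without the tax, 458 − 3p = 2p + 323 gives 5p = 135, so p* = €27 and q* = 377.
With the tax collected from producers, supply shifts: qs = 2(p − 17) + 323.
New equilibrium: consumers pay €33.8, producers receive €16.8, q = 356.6. (Wedge: pb − ps = 17.)
Burden on consumers: €6.8; on producers: €10.2. (They sum to €17.)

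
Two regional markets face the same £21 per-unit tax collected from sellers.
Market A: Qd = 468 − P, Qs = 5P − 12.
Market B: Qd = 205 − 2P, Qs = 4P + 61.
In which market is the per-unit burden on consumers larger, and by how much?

Market A: pre-tax P* = £80, Q* = 388; post-tax Q = 370.5; per-unit burden on consumers = £17.5.
Market B: pre-tax P* = £24, Q* = 157; post-tax Q = 129; per-unit burden on consumers = £14.
Difference: £17.5 vs £14 → market A is larger by £3.5.

Market A, by £3.5.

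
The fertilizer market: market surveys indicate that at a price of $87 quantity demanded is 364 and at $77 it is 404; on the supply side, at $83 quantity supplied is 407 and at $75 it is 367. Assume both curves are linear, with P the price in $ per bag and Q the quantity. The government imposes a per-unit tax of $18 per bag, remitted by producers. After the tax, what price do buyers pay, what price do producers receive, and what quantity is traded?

Buyers pay $90; producers receive $72; quantity = 352.

Demand slope: (404 − 364)/(77 − 87) = -4, so Qd = 712 − 4P.
Supply slope: (367 − 407)/(75 − 83) = 5, so Qs = 5P − 8.
Without the tax, 712 − 4P = 5P − 8 gives 9P = 720, so P* = $80 and Q* = 392.
With the tax collected from producers, supply shifts: Qs = 5(P − 18) − 8.
New equilibrium: buyers pay $90, producers receive $72, Q = 352. (Wedge: Pb − Ps = 18.)
The less price-elastic side of the market bears the larger share of a per-unit tax.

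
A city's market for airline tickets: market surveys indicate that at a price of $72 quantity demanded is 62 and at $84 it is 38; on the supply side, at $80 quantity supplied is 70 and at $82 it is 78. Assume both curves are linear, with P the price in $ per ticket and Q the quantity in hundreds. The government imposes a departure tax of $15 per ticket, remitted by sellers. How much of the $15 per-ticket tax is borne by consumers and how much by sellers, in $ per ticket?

Demand slope: (38 − 62)/(84 − 72) = -2, so Qd = 206 − 2P.
Supply slope: (78 − 70)/(82 − 80) = 4, so Qs = 4P − 250.
Without the tax, 206 − 2P = 4P − 250 gives 6P = 456, so P* = $76 and Q* = 54.
With the tax collected from sellers, supply shifts: Qs = 4(P − 15) − 250.
New equilibrium: consumers pay $86, sellers receive $71, Q = 34. (Wedge: Pb − Ps = 15.)
Burden on consumers: $10; on sellers: $5. (They sum to $15.)
The less price-elastic side of the market bears the larger share of a per-unit tax.

Consumers bear $10 per ticket; sellers bear $5 per ticket.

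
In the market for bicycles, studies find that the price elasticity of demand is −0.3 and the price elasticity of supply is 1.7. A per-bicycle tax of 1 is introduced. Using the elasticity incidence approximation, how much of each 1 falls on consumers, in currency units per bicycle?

Incidence ratio: consumers' share ≈ εs / (εs + |εd|) = 1.7 / (1.7 + 0.3) = 0.85.
So consumers bear ≈ 0.85 × 1 = 0.85; sellers bear 0.15.

Consumers bear ≈ 0.85 per bicycle.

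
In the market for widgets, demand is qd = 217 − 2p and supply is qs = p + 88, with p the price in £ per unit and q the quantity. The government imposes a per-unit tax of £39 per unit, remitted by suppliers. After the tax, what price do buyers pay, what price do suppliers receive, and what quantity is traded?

Buyers pay £56; suppliers receive £17; quantity = 105.

Without the tax, 217 − 2p = p + 88 gives 3p = 129, so p* = £43 and q* = 131.
With the tax collected from suppliers, supply shifts: qs = (p − 39) + 88.
Solving gives q = 105 with buyers paying £56 and suppliers receiving £17 (the £39 wedge).
The less price-elastic side of the market bears the larger share of a per-unit tax.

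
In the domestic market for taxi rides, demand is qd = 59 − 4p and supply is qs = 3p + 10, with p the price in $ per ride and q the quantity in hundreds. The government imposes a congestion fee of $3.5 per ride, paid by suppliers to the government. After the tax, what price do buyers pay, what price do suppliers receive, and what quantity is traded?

Buyers pay $8.5; suppliers receive $5; quantity = 25.

Before the tax: set 59 − 4p = 3p + 10 → p* = $7, q* = 31.
With the tax collected from suppliers, supply shifts: qs = 3(p − 3.5) + 10.
New equilibrium: buyers pay $8.5, suppliers receive $5, q = 25. (Wedge: pb − ps = 3.5.)
The less price-elastic side of the market bears the larger share of a per-unit tax.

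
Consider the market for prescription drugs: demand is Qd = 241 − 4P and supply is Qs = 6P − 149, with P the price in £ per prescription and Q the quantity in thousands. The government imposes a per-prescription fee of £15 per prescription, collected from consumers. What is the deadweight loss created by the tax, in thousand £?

Deadweight loss = £270 thousand.

Without the tax, 241 − 4P = 6P − 149 gives 10P = 390, so P* = £39 and Q* = 85.
With the tax collected from consumers, demand (in seller-price terms) shifts: Qd = 241 − 4(P + 15).
Solving gives Q = 49 with consumers paying £48 and suppliers receiving £33 (the £15 wedge).
Quantity falls by |ΔQ| = |85 − 49| = 36.
DWL = ½ · t · |ΔQ| = ½ · 15 · 36 = £270.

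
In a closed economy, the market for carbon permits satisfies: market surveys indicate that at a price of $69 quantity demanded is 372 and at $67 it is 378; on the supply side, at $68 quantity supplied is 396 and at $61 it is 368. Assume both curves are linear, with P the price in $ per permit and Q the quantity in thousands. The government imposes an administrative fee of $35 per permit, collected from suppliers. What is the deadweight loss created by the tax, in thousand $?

Demand slope: (378 − 372)/(67 − 69) = -3, so Qd = 579 − 3P.
Supply slope: (368 − 396)/(61 − 68) = 4, so Qs = 4P + 124.
Before the tax: set 579 − 3P = 4P + 124 → P* = $65, Q* = 384.
With the tax collected from suppliers, supply shifts: Qs = 4(P − 35) + 124.
New equilibrium: consumers pay $85, suppliers receive $50, Q = 324. (Wedge: Pb − Ps = 35.)
Quantity falls by |ΔQ| = |384 − 324| = 60.
DWL = ½ · t · |ΔQ| = ½ · 35 · 60 = $1050.

Deadweight loss = $1050 thousand.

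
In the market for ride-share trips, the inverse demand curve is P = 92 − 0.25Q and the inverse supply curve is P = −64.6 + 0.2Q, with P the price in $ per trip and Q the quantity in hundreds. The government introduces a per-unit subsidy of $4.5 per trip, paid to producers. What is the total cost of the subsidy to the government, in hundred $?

Inverting to Q(P) form: Qd = 368 − 4P; Qs = 5P + 323.
Without the subsidy, 368 − 4P = 5P + 323 gives 9P = 45, so P* = $5 and Q* = 348.
With a per-unit subsidy paid to producers, each receives P + 4.5 per unit sold, so supply becomes Qs = 5(P + 4.5) + 323.
Solving gives Q = 358 with consumers paying $2.5 and producers receiving $7 (the $4.5 wedge).
Outlay = t · Q = 4.5 · 358 = $1611.

Government outlay = $1611 hundred.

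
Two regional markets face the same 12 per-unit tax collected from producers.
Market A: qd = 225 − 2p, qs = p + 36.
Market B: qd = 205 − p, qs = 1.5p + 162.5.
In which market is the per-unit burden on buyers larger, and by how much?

Market B, by 3.2.

Market A: pre-tax p* = 63, q* = 99; post-tax q = 91; per-unit burden on buyers = 4.
Market B: pre-tax p* = 17, q* = 188; post-tax q = 180.8; per-unit burden on buyers = 7.2.
Difference: 4 vs 7.2 → market B is larger by 3.2.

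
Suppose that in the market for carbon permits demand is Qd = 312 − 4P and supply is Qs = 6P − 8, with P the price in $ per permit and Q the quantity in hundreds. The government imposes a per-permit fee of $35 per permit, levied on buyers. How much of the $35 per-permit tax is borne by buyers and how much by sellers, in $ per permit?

Buyers bear $21 per permit; sellers bear $14 per permit.

Before the tax: set 312 − 4P = 6P − 8 → P* = $32, Q* = 184.
With the tax collected from buyers, demand (in seller-price terms) shifts: Qd = 312 − 4(P + 35).
New equilibrium: buyers pay $53, sellers receive $18, Q = 100. (Wedge: Pb − Ps = 35.)
Burden on buyers: $21; on sellers: $14. (They sum to $35.)
The less price-elastic side of the market bears the larger share of a per-unit tax.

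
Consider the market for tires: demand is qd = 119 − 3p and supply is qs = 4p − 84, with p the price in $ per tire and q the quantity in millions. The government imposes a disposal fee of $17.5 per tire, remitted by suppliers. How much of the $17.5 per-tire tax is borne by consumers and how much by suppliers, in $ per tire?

Consumers bear $10 per tire; suppliers bear $7.5 per tire.

Before the tax: set 119 − 3p = 4p − 84 → p* = $29, q* = 32.
With the tax collected from suppliers, supply shifts: qs = 4(p − 17.5) − 84.
New equilibrium: consumers pay $39, suppliers receive $21.5, q = 2. (Wedge: pb − ps = 17.5.)
Burden on consumers: $10; on suppliers: $7.5. (They sum to $17.5.)
The less price-elastic side of the market bears the larger share of a per-unit tax.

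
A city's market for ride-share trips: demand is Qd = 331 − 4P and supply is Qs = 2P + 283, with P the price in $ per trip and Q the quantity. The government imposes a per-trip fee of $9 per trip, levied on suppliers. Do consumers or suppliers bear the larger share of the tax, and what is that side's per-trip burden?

Before the tax: set 331 − 4P = 2P + 283 → P* = $8, Q* = 299.
With the tax collected from suppliers, supply shifts: Qs = 2(P − 9) + 283.
Solving gives Q = 287 with consumers paying $11 and suppliers receiving $2 (the $9 wedge).
Per-trip burden: consumers $3, suppliers $6.
Suppliers take the larger share because supply is less price-elastic here (demand slope 4 vs supply slope 2).

Suppliers bear the larger share: $6 per trip.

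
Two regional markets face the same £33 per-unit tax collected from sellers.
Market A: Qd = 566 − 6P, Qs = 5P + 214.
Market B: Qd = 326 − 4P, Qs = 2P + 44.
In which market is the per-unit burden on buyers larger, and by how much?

Market A, by £4.

Market A: pre-tax P* = £32, Q* = 374; post-tax Q = 284; per-unit burden on buyers = £15.
Market B: pre-tax P* = £47, Q* = 138; post-tax Q = 94; per-unit burden on buyers = £11.
Difference: £15 vs £11 → market A is larger by £4.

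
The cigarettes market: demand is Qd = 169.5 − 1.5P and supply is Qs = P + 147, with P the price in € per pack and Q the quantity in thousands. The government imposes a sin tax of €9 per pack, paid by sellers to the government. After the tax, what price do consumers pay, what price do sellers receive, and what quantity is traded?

Before the tax: set 169.5 − 1.5P = P + 147 → P* = €9, Q* = 156.
With the tax collected from sellers, supply shifts: Qs = (P − 9) + 147.
Solving gives Q = 150.6 with consumers paying €12.6 and sellers receiving €3.6 (the €9 wedge).
The less price-elastic side of the market bears the larger share of a per-unit tax.

Consumers pay €12.6; sellers receive €3.6; quantity = 150.6.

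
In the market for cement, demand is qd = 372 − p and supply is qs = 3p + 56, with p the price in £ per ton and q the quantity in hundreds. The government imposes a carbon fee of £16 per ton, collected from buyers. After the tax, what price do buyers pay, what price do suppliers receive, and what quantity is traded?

Without the tax, 372 − p = 3p + 56 gives 4p = 316, so p* = £79 and q* = 293.
With the tax collected from buyers, demand (in seller-price terms) shifts: qd = 372 − (p + 16).
Solving gives q = 281 with buyers paying £91 and suppliers receiving £75 (the £16 wedge).

Buyers pay £91; suppliers receive £75; quantity = 281.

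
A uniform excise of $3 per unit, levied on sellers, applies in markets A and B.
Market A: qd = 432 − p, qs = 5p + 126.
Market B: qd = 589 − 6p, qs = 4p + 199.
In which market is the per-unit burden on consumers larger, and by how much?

Market A: pre-tax p* = $51, q* = 381; post-tax q = 378.5; per-unit burden on consumers = $2.5.
Market B: pre-tax p* = $39, q* = 355; post-tax q = 347.8; per-unit burden on consumers = $1.2.
Difference: $2.5 vs $1.2 → market A is larger by $1.3.

Market A, by $1.3.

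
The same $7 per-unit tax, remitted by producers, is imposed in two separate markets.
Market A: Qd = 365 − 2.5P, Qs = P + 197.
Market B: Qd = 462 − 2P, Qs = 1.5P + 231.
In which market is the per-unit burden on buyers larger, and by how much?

Market B, by $1.

Market A: pre-tax P* = $48, Q* = 245; post-tax Q = 240; per-unit burden on buyers = $2.
Market B: pre-tax P* = $66, Q* = 330; post-tax Q = 324; per-unit burden on buyers = $3.
Difference: $2 vs $3 → market B is larger by $1.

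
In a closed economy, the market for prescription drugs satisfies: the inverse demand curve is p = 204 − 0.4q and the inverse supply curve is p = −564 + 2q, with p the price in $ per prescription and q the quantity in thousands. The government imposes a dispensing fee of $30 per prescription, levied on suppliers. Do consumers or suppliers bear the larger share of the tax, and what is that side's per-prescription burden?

Suppliers bear the larger share: $25 per prescription.

Rewrite in direct form: qd = 510 − 2.5p and qs = 0.5p + 282.
Without the tax, 510 − 2.5p = 0.5p + 282 gives 3p = 228, so p* = $76 and q* = 320.
With the tax collected from suppliers, supply shifts: qs = 0.5(p − 30) + 282.
Solving gives q = 307.5 with consumers paying $81 and suppliers receiving $51 (the $30 wedge).
Per-prescription burden: consumers $5, suppliers $25.
Suppliers take the larger share because supply is less price-elastic here (demand slope 2.5 vs supply slope 0.5).
The less price-elastic side of the market bears the larger share of a per-unit tax.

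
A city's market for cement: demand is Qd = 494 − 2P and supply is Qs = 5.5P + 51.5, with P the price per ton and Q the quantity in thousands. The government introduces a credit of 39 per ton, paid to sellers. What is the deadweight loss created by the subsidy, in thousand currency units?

Deadweight loss = 1115.4 thousand.

Before the subsidy: set 494 − 2P = 5.5P + 51.5 → P* = 59, Q* = 376.
With a per-unit subsidy paid to sellers, each receives P + 39 per unit sold, so supply becomes Qs = 5.5(P + 39) + 51.5.
Solving gives Q = 433.2 with consumers paying 30.4 and sellers receiving 69.4 (the 39 wedge).
Quantity rises by |ΔQ| = |376 − 433.2| = 57.2.
DWL = ½ · t · |ΔQ| = ½ · 39 · 57.2 = 1115.4.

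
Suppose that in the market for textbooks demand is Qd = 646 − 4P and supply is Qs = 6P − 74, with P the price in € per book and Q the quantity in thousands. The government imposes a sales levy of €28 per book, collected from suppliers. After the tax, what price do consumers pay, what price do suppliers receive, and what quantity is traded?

Without the tax, 646 − 4P = 6P − 74 gives 10P = 720, so P* = €72 and Q* = 358.
With the tax collected from suppliers, supply shifts: Qs = 6(P − 28) − 74.
New equilibrium: consumers pay €88.8, suppliers receive €60.8, Q = 290.8. (Wedge: Pb − Ps = 28.)
The less price-elastic side of the market bears the larger share of a per-unit tax.

Consumers pay €88.8; suppliers receive €60.8; quantity = 290.8.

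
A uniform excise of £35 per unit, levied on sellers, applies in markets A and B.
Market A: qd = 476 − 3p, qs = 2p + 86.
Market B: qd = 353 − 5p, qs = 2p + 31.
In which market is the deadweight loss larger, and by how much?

Market A: pre-tax p* = £78, q* = 242; post-tax q = 200; deadweight loss = £735.
Market B: pre-tax p* = £46, q* = 123; post-tax q = 73; deadweight loss = £875.
Difference: £735 vs £875 → market B is larger by £140.

Market B, by £140.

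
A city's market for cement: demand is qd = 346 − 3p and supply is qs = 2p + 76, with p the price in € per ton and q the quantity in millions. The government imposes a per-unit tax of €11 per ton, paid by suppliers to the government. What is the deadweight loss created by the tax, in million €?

Deadweight loss = €72.6 million.

Before the tax: set 346 − 3p = 2p + 76 → p* = €54, q* = 184.
With the tax collected from suppliers, supply shifts: qs = 2(p − 11) + 76.
Solving gives q = 170.8 with buyers paying €58.4 and suppliers receiving €47.4 (the €11 wedge).
Quantity falls by |ΔQ| = |184 − 170.8| = 13.2.
DWL = ½ · t · |ΔQ| = ½ · 11 · 13.2 = €72.6.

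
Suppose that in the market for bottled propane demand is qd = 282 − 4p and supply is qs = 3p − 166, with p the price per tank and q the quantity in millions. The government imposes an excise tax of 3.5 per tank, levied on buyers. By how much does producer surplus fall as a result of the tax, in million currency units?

Producer surplus falls by 46 million.

Without the tax, 282 − 4p = 3p − 166 gives 7p = 448, so p* = 64 and q* = 26.
With the tax collected from buyers, demand (in seller-price terms) shifts: qd = 282 − 4(p + 3.5).
New equilibrium: buyers pay 65.5, suppliers receive 62, q = 20. (Wedge: pb − ps = 3.5.)
ΔPS is the trapezoid between Q = 20 and Q = 26 of height 2: ½ · (26 + 20) · 2 = 46.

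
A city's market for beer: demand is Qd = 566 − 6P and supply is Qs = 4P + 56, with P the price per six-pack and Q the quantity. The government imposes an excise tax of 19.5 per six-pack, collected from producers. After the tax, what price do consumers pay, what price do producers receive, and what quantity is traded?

Without the tax, 566 − 6P = 4P + 56 gives 10P = 510, so P* = 51 and Q* = 260.
With the tax collected from producers, supply shifts: Qs = 4(P − 19.5) + 56.
New equilibrium: consumers pay 58.8, producers receive 39.3, Q = 213.2. (Wedge: Pb − Ps = 19.5.)

Consumers pay 58.8; producers receive 39.3; quantity = 213.2.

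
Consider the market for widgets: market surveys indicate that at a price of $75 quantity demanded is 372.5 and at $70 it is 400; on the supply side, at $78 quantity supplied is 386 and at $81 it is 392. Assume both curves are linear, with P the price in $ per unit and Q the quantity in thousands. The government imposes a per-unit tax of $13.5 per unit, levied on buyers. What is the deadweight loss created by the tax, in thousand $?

Demand slope: (400 − 372.5)/(70 − 75) = -5.5, so Qd = 785 − 5.5P.
Supply slope: (392 − 386)/(81 − 78) = 2, so Qs = 2P + 230.
Without the tax, 785 − 5.5P = 2P + 230 gives 7.5P = 555, so P* = $74 and Q* = 378.
With the tax collected from buyers, demand (in seller-price terms) shifts: Qd = 785 − 5.5(P + 13.5).
Solving gives Q = 358.2 with buyers paying $77.6 and producers receiving $64.1 (the $13.5 wedge).
Quantity falls by |ΔQ| = |378 − 358.2| = 19.8.
DWL = ½ · t · |ΔQ| = ½ · 13.5 · 19.8 = $133.65.

Deadweight loss = $133.65 thousand.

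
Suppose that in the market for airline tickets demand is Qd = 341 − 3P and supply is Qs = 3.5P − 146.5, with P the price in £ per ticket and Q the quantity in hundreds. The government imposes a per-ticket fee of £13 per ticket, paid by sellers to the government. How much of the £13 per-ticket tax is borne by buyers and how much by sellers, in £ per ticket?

Buyers bear £7 per ticket; sellers bear £6 per ticket.

Without the tax, 341 − 3P = 3.5P − 146.5 gives 6.5P = 487.5, so P* = £75 and Q* = 116.
With the tax collected from sellers, supply shifts: Qs = 3.5(P − 13) − 146.5.
New equilibrium: buyers pay £82, sellers receive £69, Q = 95. (Wedge: Pb − Ps = 13.)
Burden on buyers: £7; on sellers: £6. (They sum to £13.)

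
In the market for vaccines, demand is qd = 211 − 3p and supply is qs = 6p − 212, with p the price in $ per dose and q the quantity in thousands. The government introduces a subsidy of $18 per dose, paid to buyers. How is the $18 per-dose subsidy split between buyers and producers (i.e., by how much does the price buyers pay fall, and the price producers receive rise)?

Buyers gain $12 per dose; producers gain $6 per dose.

Before the subsidy: set 211 − 3p = 6p − 212 → p* = $47, q* = 70.
With a per-unit subsidy paid to buyers, each effectively pays p − 18, so demand becomes qd = 211 − 3(p − 18).
New equilibrium: buyers pay $35, producers receive $53, q = 106. (Wedge: pb − ps = −18.)
Gain to buyers: $12; to producers: $6. (They sum to $18.)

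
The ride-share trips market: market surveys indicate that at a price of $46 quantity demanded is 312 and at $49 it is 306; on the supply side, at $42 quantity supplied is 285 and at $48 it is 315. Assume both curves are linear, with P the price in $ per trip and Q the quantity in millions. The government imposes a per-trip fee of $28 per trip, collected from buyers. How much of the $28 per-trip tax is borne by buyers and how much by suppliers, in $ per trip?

Buyers bear $20 per trip; suppliers bear $8 per trip.

Demand slope: (306 − 312)/(49 − 46) = -2, so Qd = 404 − 2P.
Supply slope: (315 − 285)/(48 − 42) = 5, so Qs = 5P + 75.
Without the tax, 404 − 2P = 5P + 75 gives 7P = 329, so P* = $47 and Q* = 310.
With the tax collected from buyers, demand (in seller-price terms) shifts: Qd = 404 − 2(P + 28).
Solving gives Q = 270 with buyers paying $67 and suppliers receiving $39 (the $28 wedge).
Burden on buyers: $20; on suppliers: $8. (They sum to $28.)
The less price-elastic side of the market bears the larger share of a per-unit tax.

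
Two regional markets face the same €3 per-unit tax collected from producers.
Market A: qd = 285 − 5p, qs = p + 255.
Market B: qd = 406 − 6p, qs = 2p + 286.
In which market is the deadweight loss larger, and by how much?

Market A: pre-tax p* = €5, q* = 260; post-tax q = 257.5; deadweight loss = €3.75.
Market B: pre-tax p* = €15, q* = 316; post-tax q = 311.5; deadweight loss = €6.75.
Difference: €3.75 vs €6.75 → market B is larger by €3.

Market B, by €3.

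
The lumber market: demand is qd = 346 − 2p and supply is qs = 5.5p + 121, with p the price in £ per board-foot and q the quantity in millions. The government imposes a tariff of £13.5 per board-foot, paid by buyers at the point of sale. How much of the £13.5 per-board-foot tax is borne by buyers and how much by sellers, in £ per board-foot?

Buyers bear £9.9 per board-foot; sellers bear £3.6 per board-foot.

Before the tax: set 346 − 2p = 5.5p + 121 → p* = £30, q* = 286.
With the tax collected from buyers, demand (in seller-price terms) shifts: qd = 346 − 2(p + 13.5).
Solving gives q = 266.2 with buyers paying £39.9 and sellers receiving £26.4 (the £13.5 wedge).
Burden on buyers: £9.9; on sellers: £3.6. (They sum to £13.5.)
The less price-elastic side of the market bears the larger share of a per-unit tax.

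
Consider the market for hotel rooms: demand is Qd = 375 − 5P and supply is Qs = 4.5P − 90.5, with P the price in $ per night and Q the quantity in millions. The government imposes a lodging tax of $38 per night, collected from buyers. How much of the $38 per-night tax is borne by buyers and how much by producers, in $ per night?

Buyers bear $18 per night; producers bear $20 per night.

Before the tax: set 375 − 5P = 4.5P − 90.5 → P* = $49, Q* = 130.
With the tax collected from buyers, demand (in seller-price terms) shifts: Qd = 375 − 5(P + 38).
Solving gives Q = 40 with buyers paying $67 and producers receiving $29 (the $38 wedge).
Burden on buyers: $18; on producers: $20. (They sum to $38.)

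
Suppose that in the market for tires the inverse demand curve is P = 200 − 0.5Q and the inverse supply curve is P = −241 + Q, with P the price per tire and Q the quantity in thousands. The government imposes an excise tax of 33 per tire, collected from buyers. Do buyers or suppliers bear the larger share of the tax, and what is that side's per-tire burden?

Suppliers bear the larger share: 22 per tire.

Inverting to Q(P) form: Qd = 400 − 2P; Qs = P + 241.
Without the tax, 400 − 2P = P + 241 gives 3P = 159, so P* = 53 and Q* = 294.
With the tax collected from buyers, demand (in seller-price terms) shifts: Qd = 400 − 2(P + 33).
New equilibrium: buyers pay 64, suppliers receive 31, Q = 272. (Wedge: Pb − Ps = 33.)
Per-tire burden: buyers 11, suppliers 22.
Suppliers take the larger share because supply is less price-elastic here (demand slope 2 vs supply slope 1).
The less price-elastic side of the market bears the larger share of a per-unit tax.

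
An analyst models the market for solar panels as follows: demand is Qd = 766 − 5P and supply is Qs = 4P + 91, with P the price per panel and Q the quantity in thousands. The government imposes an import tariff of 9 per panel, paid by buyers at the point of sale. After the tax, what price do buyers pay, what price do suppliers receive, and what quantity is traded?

Buyers pay 79; suppliers receive 70; quantity = 371.

Without the tax, 766 − 5P = 4P + 91 gives 9P = 675, so P* = 75 and Q* = 391.
With the tax collected from buyers, demand (in seller-price terms) shifts: Qd = 766 − 5(P + 9).
New equilibrium: buyers pay 79, suppliers receive 70, Q = 371. (Wedge: Pb − Ps = 9.)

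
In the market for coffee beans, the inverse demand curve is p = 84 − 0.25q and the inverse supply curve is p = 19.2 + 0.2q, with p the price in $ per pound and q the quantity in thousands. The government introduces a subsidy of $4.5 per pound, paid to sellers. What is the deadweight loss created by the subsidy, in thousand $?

Rewrite in direct form: qd = 336 − 4p and qs = 5p − 96.
Before the subsidy: set 336 − 4p = 5p − 96 → p* = $48, q* = 144.
With a per-unit subsidy paid to sellers, each receives p + 4.5 per unit sold, so supply becomes qs = 5(p + 4.5) − 96.
Solving gives q = 154 with buyers paying $45.5 and sellers receiving $50 (the $4.5 wedge).
Quantity rises by |ΔQ| = |144 − 154| = 10.
DWL = ½ · t · |ΔQ| = ½ · 4.5 · 10 = $22.5.

Deadweight loss = $22.5 thousand.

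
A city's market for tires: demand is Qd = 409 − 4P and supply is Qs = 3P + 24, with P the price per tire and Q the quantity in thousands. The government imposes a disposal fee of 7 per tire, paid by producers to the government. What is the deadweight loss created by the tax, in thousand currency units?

Deadweight loss = 42 thousand.

Before the tax: set 409 − 4P = 3P + 24 → P* = 55, Q* = 189.
With the tax collected from producers, supply shifts: Qs = 3(P − 7) + 24.
New equilibrium: consumers pay 58, producers receive 51, Q = 177. (Wedge: Pb − Ps = 7.)
Quantity falls by |ΔQ| = |189 − 177| = 12.
DWL = ½ · t · |ΔQ| = ½ · 7 · 12 = 42.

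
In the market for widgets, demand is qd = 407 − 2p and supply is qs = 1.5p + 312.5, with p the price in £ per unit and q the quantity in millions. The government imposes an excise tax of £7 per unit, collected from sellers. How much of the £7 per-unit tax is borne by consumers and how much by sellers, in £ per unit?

Without the tax, 407 − 2p = 1.5p + 312.5 gives 3.5p = 94.5, so p* = £27 and q* = 353.
With the tax collected from sellers, supply shifts: qs = 1.5(p − 7) + 312.5.
Solving gives q = 347 with consumers paying £30 and sellers receiving £23 (the £7 wedge).
Burden on consumers: £3; on sellers: £4. (They sum to £7.)

Consumers bear £3 per unit; sellers bear £4 per unit.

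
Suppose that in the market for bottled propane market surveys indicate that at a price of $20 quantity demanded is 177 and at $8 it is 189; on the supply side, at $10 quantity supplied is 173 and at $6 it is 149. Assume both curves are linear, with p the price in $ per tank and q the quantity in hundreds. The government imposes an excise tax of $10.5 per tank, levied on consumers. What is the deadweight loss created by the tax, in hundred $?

Demand slope: (189 − 177)/(8 − 20) = -1, so qd = 197 − p.
Supply slope: (149 − 173)/(6 − 10) = 6, so qs = 6p + 113.
Before the tax: set 197 − p = 6p + 113 → p* = $12, q* = 185.
With the tax collected from consumers, demand (in seller-price terms) shifts: qd = 197 − (p + 10.5).
New equilibrium: consumers pay $21, sellers receive $10.5, q = 176. (Wedge: pb − ps = 10.5.)
Quantity falls by |ΔQ| = |185 − 176| = 9.
DWL = ½ · t · |ΔQ| = ½ · 10.5 · 9 = $47.25.

Deadweight loss = $47.25 hundred.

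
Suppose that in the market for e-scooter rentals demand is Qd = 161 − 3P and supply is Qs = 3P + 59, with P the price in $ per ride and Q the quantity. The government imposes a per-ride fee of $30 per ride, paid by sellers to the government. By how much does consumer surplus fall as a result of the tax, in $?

Before the tax: set 161 − 3P = 3P + 59 → P* = $17, Q* = 110.
With the tax collected from sellers, supply shifts: Qs = 3(P − 30) + 59.
Solving gives Q = 65 with consumers paying $32 and sellers receiving $2 (the $30 wedge).
ΔCS is the trapezoid between Q = 65 and Q = 110 of height $15: ½ · (110 + 65) · 15 = $1312.5.

Consumer surplus falls by $1312.5.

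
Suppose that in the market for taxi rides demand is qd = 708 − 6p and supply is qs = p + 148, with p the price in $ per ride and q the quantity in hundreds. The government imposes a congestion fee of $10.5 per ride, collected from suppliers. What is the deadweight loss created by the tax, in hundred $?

Deadweight loss = $47.25 hundred.

Without the tax, 708 − 6p = p + 148 gives 7p = 560, so p* = $80 and q* = 228.
With the tax collected from suppliers, supply shifts: qs = (p − 10.5) + 148.
Solving gives q = 219 with buyers paying $81.5 and suppliers receiving $71 (the $10.5 wedge).
Quantity falls by |ΔQ| = |228 − 219| = 9.
DWL = ½ · t · |ΔQ| = ½ · 10.5 · 9 = $47.25.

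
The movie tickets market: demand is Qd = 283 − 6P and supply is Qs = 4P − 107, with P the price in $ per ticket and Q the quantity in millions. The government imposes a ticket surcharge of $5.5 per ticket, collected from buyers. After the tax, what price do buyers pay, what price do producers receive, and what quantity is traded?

Buyers pay $41.2; producers receive $35.7; quantity = 35.8.

Without the tax, 283 − 6P = 4P − 107 gives 10P = 390, so P* = $39 and Q* = 49.
With the tax collected from buyers, demand (in seller-price terms) shifts: Qd = 283 − 6(P + 5.5).
New equilibrium: buyers pay $41.2, producers receive $35.7, Q = 35.8. (Wedge: Pb − Ps = 5.5.)
The less price-elastic side of the market bears the larger share of a per-unit tax.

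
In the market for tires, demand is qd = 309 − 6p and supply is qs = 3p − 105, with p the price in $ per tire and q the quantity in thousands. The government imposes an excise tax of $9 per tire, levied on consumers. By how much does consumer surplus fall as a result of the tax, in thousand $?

Without the tax, 309 − 6p = 3p − 105 gives 9p = 414, so p* = $46 and q* = 33.
With the tax collected from consumers, demand (in seller-price terms) shifts: qd = 309 − 6(p + 9).
New equilibrium: consumers pay $49, sellers receive $40, q = 15. (Wedge: pb − ps = 9.)
ΔCS is the trapezoid between Q = 15 and Q = 33 of height $3: ½ · (33 + 15) · 3 = $72.

Consumer surplus falls by $72 thousand.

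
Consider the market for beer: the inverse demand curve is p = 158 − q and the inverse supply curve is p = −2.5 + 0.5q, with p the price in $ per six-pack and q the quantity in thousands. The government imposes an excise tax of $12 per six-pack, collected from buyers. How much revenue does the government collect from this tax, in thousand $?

Rewrite in direct form: qd = 158 − p and qs = 2p + 5.
Before the tax: set 158 − p = 2p + 5 → p* = $51, q* = 107.
With the tax collected from buyers, demand (in seller-price terms) shifts: qd = 158 − (p + 12).
New equilibrium: buyers pay $59, suppliers receive $47, q = 99. (Wedge: pb − ps = 12.)
Revenue = t · Q = 12 · 99 = $1188.

Tax revenue = $1188 thousand.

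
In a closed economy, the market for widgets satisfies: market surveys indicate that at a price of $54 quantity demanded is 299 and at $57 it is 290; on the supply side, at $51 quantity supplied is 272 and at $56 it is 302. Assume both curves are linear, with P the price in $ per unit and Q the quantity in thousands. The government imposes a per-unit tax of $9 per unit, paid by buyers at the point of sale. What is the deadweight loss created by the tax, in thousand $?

Demand slope: (290 − 299)/(57 − 54) = -3, so Qd = 461 − 3P.
Supply slope: (302 − 272)/(56 − 51) = 6, so Qs = 6P − 34.
Without the tax, 461 − 3P = 6P − 34 gives 9P = 495, so P* = $55 and Q* = 296.
With the tax collected from buyers, demand (in seller-price terms) shifts: Qd = 461 − 3(P + 9).
New equilibrium: buyers pay $61, producers receive $52, Q = 278. (Wedge: Pb − Ps = 9.)
Quantity falls by |ΔQ| = |296 − 278| = 18.
DWL = ½ · t · |ΔQ| = ½ · 9 · 18 = $81.

Deadweight loss = $81 thousand.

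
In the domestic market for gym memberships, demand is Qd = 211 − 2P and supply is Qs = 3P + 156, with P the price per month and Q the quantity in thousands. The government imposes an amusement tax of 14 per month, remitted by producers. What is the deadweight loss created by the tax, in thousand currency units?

Deadweight loss = 117.6 thousand.

Without the tax, 211 − 2P = 3P + 156 gives 5P = 55, so P* = 11 and Q* = 189.
With the tax collected from producers, supply shifts: Qs = 3(P − 14) + 156.
Solving gives Q = 172.2 with buyers paying 19.4 and producers receiving 5.4 (the 14 wedge).
Quantity falls by |ΔQ| = |189 − 172.2| = 16.8.
DWL = ½ · t · |ΔQ| = ½ · 14 · 16.8 = 117.6.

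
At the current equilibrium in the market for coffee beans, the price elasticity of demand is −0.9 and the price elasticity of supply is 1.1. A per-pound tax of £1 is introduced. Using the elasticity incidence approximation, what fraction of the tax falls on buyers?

Buyers' share ≈ 0.55.

Incidence ratio: buyers' share ≈ εs / (εs + |εd|) = 1.1 / (1.1 + 0.9) = 0.55.
Supply is the more elastic side, so buyers bear the larger share.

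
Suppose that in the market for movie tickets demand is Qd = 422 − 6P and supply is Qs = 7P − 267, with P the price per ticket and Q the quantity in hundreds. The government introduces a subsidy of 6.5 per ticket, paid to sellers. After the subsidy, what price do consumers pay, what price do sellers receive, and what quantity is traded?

Without the subsidy, 422 − 6P = 7P − 267 gives 13P = 689, so P* = 53 and Q* = 104.
With a per-unit subsidy paid to sellers, each receives P + 6.5 per unit sold, so supply becomes Qs = 7(P + 6.5) − 267.
Solving gives Q = 125 with consumers paying 49.5 and sellers receiving 56 (the 6.5 wedge).

Consumers pay 49.5; sellers receive 56; quantity = 125.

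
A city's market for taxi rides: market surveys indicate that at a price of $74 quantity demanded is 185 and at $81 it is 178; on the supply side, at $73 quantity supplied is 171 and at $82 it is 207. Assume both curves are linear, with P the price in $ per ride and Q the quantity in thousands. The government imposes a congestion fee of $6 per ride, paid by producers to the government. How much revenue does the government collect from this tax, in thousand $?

Demand slope: (178 − 185)/(81 − 74) = -1, so Qd = 259 − P.
Supply slope: (207 − 171)/(82 − 73) = 4, so Qs = 4P − 121.
Without the tax, 259 − P = 4P − 121 gives 5P = 380, so P* = $76 and Q* = 183.
With the tax collected from producers, supply shifts: Qs = 4(P − 6) − 121.
New equilibrium: buyers pay $80.8, producers receive $74.8, Q = 178.2. (Wedge: Pb − Ps = 6.)
Revenue = t · Q = 6 · 178.2 = $1069.2.

Tax revenue = $1069.2 thousand.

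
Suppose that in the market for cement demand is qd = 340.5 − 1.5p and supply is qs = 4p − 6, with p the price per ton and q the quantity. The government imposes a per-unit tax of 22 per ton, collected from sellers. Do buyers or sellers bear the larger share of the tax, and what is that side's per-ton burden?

Before the tax: set 340.5 − 1.5p = 4p − 6 → p* = 63, q* = 246.
With the tax collected from sellers, supply shifts: qs = 4(p − 22) − 6.
Solving gives q = 222 with buyers paying 79 and sellers receiving 57 (the 22 wedge).
Per-ton burden: buyers 16, sellers 6.
Buyers take the larger share because demand is less price-elastic here (demand slope 1.5 vs supply slope 4).
The less price-elastic side of the market bears the larger share of a per-unit tax.

Buyers bear the larger share: 16 per ton.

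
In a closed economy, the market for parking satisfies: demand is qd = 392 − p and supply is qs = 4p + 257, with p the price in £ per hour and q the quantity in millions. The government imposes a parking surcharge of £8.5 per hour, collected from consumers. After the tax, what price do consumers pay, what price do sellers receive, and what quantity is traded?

Before the tax: set 392 − p = 4p + 257 → p* = £27, q* = 365.
With the tax collected from consumers, demand (in seller-price terms) shifts: qd = 392 − (p + 8.5).
Solving gives q = 358.2 with consumers paying £33.8 and sellers receiving £25.3 (the £8.5 wedge).
The less price-elastic side of the market bears the larger share of a per-unit tax.

Consumers pay £33.8; sellers receive £25.3; quantity = 358.2.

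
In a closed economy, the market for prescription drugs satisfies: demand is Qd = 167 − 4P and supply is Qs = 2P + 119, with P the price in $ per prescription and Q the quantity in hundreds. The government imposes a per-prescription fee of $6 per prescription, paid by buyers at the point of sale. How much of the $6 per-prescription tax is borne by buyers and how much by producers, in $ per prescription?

Before the tax: set 167 − 4P = 2P + 119 → P* = $8, Q* = 135.
With the tax collected from buyers, demand (in seller-price terms) shifts: Qd = 167 − 4(P + 6).
Solving gives Q = 127 with buyers paying $10 and producers receiving $4 (the $6 wedge).
Burden on buyers: $2; on producers: $4. (They sum to $6.)
The less price-elastic side of the market bears the larger share of a per-unit tax.

Buyers bear $2 per prescription; producers bear $4 per prescription.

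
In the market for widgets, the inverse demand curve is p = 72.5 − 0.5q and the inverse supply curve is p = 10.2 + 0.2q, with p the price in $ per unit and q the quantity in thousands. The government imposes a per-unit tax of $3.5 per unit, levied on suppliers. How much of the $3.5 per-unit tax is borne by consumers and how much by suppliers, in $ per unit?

Inverting to q(p) form: qd = 145 − 2p; qs = 5p − 51.
Before the tax: set 145 − 2p = 5p − 51 → p* = $28, q* = 89.
With the tax collected from suppliers, supply shifts: qs = 5(p − 3.5) − 51.
Solving gives q = 84 with consumers paying $30.5 and suppliers receiving $27 (the $3.5 wedge).
Burden on consumers: $2.5; on suppliers: $1. (They sum to $3.5.)

Consumers bear $2.5 per unit; suppliers bear $1 per unit.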